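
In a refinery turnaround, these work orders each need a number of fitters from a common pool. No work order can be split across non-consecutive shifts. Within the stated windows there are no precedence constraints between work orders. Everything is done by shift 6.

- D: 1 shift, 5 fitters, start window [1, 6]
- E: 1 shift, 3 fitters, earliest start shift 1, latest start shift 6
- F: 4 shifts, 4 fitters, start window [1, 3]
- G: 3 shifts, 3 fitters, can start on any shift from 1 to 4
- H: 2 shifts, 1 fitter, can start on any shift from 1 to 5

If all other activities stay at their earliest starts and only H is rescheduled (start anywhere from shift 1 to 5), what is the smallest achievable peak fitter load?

15

H@1: s1:16  s2:8  s3:7  s4:4  s5:0  s6:0 → peak 16
H@2: s1:15  s2:8  s3:8  s4:4  s5:0  s6:0 → peak 15
H@3: s1:15  s2:7  s3:8  s4:5  s5:0  s6:0 → peak 15
H@4: s1:15  s2:7  s3:7  s4:5  s5:1  s6:0 → peak 15
H@5: s1:15  s2:7  s3:7  s4:4  s5:1  s6:1 → peak 15
Best is H@2, peak 15.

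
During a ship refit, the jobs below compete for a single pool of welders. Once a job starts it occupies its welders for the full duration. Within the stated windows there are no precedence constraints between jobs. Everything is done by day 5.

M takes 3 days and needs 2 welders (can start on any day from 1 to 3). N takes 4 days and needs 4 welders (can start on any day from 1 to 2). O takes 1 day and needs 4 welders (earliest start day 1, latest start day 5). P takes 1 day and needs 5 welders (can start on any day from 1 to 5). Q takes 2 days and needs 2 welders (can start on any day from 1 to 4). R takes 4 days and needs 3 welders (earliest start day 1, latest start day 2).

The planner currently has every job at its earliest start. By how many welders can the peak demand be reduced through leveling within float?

Early-start peak: d1:20  d2:11  d3:9  d4:7  d5:0 ⇒ 20.
Leveled (M@1, N@1, O@1, P@5, Q@4, R@2): d1:10  d2:9  d3:9  d4:9  d5:10 ⇒ 10.
Reduction 20 − 10 = 10.

10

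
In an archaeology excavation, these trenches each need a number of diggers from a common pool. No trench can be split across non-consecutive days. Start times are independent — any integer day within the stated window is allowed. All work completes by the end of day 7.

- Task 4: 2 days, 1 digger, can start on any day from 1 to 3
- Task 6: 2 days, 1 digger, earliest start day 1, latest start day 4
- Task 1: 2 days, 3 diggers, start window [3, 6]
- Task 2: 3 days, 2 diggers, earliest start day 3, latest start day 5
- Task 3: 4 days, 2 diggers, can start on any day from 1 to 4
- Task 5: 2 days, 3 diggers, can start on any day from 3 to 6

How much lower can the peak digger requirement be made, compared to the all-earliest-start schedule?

Early-start peak: d1:4  d2:4  d3:10  d4:10  d5:2  d6:0  d7:0 ⇒ 10.
Leveled (Task 4@1, Task 6@1, Task 1@3, Task 2@5, Task 3@1, Task 5@5): d1:4  d2:4  d3:5  d4:5  d5:5  d6:5  d7:2 ⇒ 5.
Reduction 10 − 5 = 5.

5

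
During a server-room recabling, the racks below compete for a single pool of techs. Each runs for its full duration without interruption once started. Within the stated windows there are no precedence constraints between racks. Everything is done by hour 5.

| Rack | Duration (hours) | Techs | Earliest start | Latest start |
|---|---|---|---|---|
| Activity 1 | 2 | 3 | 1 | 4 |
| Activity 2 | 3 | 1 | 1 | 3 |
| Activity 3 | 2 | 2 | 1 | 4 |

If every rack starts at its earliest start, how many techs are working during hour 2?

At early start, hour 2 has: Activity 1, Activity 2, Activity 3.
Demand: 3 + 1 + 2 = 6.

6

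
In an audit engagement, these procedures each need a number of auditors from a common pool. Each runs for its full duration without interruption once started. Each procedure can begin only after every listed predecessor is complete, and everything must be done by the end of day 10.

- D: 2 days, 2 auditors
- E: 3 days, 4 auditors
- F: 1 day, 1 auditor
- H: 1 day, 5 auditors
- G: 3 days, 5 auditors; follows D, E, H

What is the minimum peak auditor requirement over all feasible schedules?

5

Early-start (D@1, E@1, F@1, H@1, G@4) gives peak 12: d1:12  d2:6  d3:4  d4:5  d5:5  d6:5  d7:0  d8:0  d9:0  d10:0.
Shift E→3, H→6, G→7.
Schedule D@1, E@3, F@1, H@6, G@7: d1:3  d2:2  d3:4  d4:4  d5:4  d6:5  d7:5  d8:5  d9:5  d10:0 — peak 5.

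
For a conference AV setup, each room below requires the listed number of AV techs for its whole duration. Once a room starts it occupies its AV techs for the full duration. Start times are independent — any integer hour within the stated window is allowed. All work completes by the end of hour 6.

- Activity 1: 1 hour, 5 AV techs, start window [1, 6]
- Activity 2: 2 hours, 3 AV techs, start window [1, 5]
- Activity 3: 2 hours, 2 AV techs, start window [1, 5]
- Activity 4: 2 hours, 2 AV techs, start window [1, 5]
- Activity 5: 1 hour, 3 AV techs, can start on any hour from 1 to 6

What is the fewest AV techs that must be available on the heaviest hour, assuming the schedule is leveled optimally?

Early-start (Activity 1@1, Activity 2@1, Activity 3@1, Activity 4@1, Activity 5@1) gives peak 15: h1:15  h2:7  h3:0  h4:0  h5:0  h6:0.
Shift Activity 2→2, Activity 3→2, Activity 4→4, Activity 5→4.
Schedule Activity 1@1, Activity 2@2, Activity 3@2, Activity 4@4, Activity 5@4: h1:5  h2:5  h3:5  h4:5  h5:2  h6:0 — peak 5.

5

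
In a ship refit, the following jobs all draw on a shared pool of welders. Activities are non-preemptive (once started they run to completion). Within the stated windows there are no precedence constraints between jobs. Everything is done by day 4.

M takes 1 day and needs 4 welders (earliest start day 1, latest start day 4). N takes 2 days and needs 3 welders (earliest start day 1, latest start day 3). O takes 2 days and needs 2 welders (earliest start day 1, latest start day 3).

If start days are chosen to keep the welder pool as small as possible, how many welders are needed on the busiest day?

5

Early-start (M@1, N@1, O@1) gives peak 9: d1:9  d2:5  d3:0  d4:0.
Shift N→2, O→2.
Schedule M@1, N@2, O@2: d1:4  d2:5  d3:5  d4:0 — peak 5.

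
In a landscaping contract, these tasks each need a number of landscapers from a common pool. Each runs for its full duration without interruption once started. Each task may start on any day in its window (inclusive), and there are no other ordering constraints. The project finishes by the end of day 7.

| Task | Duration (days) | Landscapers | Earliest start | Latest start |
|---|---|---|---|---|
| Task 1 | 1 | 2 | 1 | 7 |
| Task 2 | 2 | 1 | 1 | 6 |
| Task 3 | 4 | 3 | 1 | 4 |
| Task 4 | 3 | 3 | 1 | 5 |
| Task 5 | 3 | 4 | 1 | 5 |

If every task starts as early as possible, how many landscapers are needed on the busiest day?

13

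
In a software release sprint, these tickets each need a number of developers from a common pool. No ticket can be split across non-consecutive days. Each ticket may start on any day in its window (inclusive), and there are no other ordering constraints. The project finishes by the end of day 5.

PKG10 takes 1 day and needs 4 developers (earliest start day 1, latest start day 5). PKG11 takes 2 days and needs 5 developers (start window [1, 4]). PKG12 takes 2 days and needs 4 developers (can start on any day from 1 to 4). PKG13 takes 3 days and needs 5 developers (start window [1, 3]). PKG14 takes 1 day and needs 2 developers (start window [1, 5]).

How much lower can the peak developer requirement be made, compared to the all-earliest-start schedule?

Early-start peak: d1:20  d2:14  d3:5  d4:0  d5:0 ⇒ 20.
Leveled (PKG10@1, PKG11@1, PKG12@2, PKG13@3, PKG14@4): d1:9  d2:9  d3:9  d4:7  d5:5 ⇒ 9.
Reduction 20 − 9 = 11.

11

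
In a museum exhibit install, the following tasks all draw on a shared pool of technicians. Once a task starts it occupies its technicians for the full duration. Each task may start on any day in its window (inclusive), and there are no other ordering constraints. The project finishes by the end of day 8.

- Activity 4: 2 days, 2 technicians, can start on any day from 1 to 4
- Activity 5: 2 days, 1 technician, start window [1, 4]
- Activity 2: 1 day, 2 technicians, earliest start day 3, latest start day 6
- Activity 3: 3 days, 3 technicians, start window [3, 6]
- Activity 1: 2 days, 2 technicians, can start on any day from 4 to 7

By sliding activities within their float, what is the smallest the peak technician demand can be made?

3

Early-start (Activity 4@1, Activity 5@1, Activity 2@3, Activity 3@3, Activity 1@4) gives peak 5: d1:3  d2:3  d3:5  d4:5  d5:5  d6:0  d7:0  d8:0.
Shift Activity 3→4, Activity 1→7.
Schedule Activity 4@1, Activity 5@1, Activity 2@3, Activity 3@4, Activity 1@7: d1:3  d2:3  d3:2  d4:3  d5:3  d6:3  d7:2  d8:2 — peak 3.
Total technician-days = 21 over 8 days ⇒ peak ≥ ⌈21/8⌉ = 3, so 3 is optimal.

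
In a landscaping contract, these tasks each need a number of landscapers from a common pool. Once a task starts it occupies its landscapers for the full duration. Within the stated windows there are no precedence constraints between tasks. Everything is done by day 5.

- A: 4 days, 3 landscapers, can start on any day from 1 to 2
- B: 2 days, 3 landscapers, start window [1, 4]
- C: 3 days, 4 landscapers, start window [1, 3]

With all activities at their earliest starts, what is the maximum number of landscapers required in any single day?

10

Early-start schedule: A@1, B@1, C@1.
Load per day: day 1: 10, day 2: 10, day 3: 7, day 4: 3, day 5: 0.
Peak is 10.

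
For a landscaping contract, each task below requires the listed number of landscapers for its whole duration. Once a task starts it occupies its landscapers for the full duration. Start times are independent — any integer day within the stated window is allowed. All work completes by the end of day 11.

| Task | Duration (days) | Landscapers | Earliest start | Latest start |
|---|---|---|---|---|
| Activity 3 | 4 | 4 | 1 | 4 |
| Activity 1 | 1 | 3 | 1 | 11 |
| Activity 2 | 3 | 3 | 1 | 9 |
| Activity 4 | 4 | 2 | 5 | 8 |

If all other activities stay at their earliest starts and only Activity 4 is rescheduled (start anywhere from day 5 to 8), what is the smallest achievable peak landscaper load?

10

Activity 4@5: d1:10  d2:7  d3:7  d4:4  d5:2  d6:2  d7:2  d8:2  d9:0  d10:0  d11:0 → peak 10
Activity 4@6: d1:10  d2:7  d3:7  d4:4  d5:0  d6:2  d7:2  d8:2  d9:2  d10:0  d11:0 → peak 10
Activity 4@7: d1:10  d2:7  d3:7  d4:4  d5:0  d6:0  d7:2  d8:2  d9:2  d10:2  d11:0 → peak 10
Activity 4@8: d1:10  d2:7  d3:7  d4:4  d5:0  d6:0  d7:0  d8:2  d9:2  d10:2  d11:2 → peak 10
Best is Activity 4@5, peak 10.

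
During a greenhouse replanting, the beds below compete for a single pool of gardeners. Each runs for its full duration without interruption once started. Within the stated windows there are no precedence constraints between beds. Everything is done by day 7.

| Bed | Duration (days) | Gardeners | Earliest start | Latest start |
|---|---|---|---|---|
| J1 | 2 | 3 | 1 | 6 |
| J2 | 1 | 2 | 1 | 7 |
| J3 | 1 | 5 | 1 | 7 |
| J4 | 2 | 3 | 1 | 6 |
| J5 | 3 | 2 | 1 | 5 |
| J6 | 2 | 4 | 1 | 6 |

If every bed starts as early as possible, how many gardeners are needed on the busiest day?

19

Early-start schedule: J1@1, J2@1, J3@1, J4@1, J5@1, J6@1.
Load per day: day 1: 19, day 2: 12, day 3: 2, day 4: 0, day 5: 0, day 6: 0, day 7: 0.
Peak is 19.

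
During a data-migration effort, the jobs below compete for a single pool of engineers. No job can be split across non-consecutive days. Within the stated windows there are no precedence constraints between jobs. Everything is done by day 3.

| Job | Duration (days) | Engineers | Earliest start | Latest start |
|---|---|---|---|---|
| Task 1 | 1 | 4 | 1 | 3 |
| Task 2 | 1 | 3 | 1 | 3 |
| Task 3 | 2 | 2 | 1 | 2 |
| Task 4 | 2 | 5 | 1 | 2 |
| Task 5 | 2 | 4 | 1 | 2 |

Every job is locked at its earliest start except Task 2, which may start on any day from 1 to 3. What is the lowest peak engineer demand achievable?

Task 2@1: d1:18  d2:11  d3:0 → peak 18
Task 2@2: d1:15  d2:14  d3:0 → peak 15
Task 2@3: d1:15  d2:11  d3:3 → peak 15
Best is Task 2@2, peak 15.

15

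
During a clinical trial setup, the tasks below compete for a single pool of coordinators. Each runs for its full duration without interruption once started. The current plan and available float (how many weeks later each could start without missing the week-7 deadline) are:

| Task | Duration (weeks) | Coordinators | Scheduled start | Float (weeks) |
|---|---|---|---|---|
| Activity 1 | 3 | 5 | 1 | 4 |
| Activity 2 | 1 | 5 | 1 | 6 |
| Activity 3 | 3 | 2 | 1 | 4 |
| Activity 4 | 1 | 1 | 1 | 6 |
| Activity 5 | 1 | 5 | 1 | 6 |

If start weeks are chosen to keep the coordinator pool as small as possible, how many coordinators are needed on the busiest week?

7

Early-start (Activity 1@1, Activity 2@1, Activity 3@1, Activity 4@1, Activity 5@1) gives peak 18: w1:18  w2:7  w3:7  w4:0  w5:0  w6:0  w7:0.
Shift Activity 2→4, Activity 4→4, Activity 5→5.
Schedule Activity 1@1, Activity 2@4, Activity 3@1, Activity 4@4, Activity 5@5: w1:7  w2:7  w3:7  w4:6  w5:5  w6:0  w7:0 — peak 7.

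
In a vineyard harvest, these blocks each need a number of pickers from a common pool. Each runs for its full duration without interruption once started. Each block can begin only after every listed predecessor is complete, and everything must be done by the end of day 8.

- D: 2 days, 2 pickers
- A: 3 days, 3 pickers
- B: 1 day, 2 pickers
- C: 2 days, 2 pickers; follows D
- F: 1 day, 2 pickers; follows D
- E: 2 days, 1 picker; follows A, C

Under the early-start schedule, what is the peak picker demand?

Early-start schedule: D@1, A@1, B@1, C@3, F@3, E@5.
Load per day: day 1: 7, day 2: 5, day 3: 7, day 4: 2, day 5: 1, day 6: 1, day 7: 0, day 8: 0.
Peak is 7.

7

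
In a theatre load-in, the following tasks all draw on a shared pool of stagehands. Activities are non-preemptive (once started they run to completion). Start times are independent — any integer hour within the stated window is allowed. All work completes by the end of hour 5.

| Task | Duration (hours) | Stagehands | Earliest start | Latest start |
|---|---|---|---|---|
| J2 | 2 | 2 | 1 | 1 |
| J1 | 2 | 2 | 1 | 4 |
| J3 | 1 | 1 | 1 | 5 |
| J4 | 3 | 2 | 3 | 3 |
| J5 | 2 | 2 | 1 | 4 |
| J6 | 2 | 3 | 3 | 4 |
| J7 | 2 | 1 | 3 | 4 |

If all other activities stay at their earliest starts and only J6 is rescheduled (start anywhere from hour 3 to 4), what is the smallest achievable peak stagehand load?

J6@3: h1:7  h2:6  h3:6  h4:6  h5:2 → peak 7
J6@4: h1:7  h2:6  h3:3  h4:6  h5:5 → peak 7
Best is J6@3, peak 7.

7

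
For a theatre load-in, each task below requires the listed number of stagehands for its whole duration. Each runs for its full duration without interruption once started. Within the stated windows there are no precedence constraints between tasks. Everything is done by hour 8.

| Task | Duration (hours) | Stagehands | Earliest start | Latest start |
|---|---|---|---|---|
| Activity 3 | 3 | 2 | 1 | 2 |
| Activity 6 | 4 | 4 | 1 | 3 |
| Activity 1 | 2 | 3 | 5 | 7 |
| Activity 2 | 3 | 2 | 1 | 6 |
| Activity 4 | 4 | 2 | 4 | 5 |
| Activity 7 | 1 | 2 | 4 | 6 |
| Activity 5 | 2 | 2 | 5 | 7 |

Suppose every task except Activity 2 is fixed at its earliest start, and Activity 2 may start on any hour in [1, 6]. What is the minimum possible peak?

Activity 2@1: h1:8  h2:8  h3:8  h4:8  h5:7  h6:7  h7:2  h8:0 → peak 8
Activity 2@2: h1:6  h2:8  h3:8  h4:10  h5:7  h6:7  h7:2  h8:0 → peak 10
Activity 2@3: h1:6  h2:6  h3:8  h4:10  h5:9  h6:7  h7:2  h8:0 → peak 10
Activity 2@4: h1:6  h2:6  h3:6  h4:10  h5:9  h6:9  h7:2  h8:0 → peak 10
Activity 2@5: h1:6  h2:6  h3:6  h4:8  h5:9  h6:9  h7:4  h8:0 → peak 9
Activity 2@6: h1:6  h2:6  h3:6  h4:8  h5:7  h6:9  h7:4  h8:2 → peak 9
Best is Activity 2@1, peak 8.

8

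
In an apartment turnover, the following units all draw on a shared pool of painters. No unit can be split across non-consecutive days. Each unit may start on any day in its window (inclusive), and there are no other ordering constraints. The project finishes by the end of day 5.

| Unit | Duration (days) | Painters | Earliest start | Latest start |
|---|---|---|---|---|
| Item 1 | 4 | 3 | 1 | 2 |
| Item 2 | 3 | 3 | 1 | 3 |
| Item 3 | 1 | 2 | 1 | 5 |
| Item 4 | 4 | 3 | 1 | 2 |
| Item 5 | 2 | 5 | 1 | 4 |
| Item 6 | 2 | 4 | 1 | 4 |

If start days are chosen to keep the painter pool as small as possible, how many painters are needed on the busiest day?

Early-start (Item 1@1, Item 2@1, Item 3@1, Item 4@1, Item 5@1, Item 6@1) gives peak 20: d1:20  d2:18  d3:9  d4:6  d5:0.
Shift Item 5→4, Item 6→2.
Schedule Item 1@1, Item 2@1, Item 3@1, Item 4@1, Item 5@4, Item 6@2: d1:11  d2:13  d3:13  d4:11  d5:5 — peak 13.

13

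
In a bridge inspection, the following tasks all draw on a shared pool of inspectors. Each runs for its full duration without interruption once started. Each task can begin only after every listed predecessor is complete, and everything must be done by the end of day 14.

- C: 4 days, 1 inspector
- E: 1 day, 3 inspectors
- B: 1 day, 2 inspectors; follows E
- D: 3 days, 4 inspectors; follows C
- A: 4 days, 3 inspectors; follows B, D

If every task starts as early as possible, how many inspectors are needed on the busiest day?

4

Early-start schedule: C@1, E@1, B@2, D@5, A@8.
Load per day: day 1: 4, day 2: 3, day 3: 1, day 4: 1, day 5: 4, day 6: 4, day 7: 4, day 8: 3, day 9: 3, day 10: 3, day 11: 3, day 12: 0, day 13: 0, day 14: 0.
Peak is 4.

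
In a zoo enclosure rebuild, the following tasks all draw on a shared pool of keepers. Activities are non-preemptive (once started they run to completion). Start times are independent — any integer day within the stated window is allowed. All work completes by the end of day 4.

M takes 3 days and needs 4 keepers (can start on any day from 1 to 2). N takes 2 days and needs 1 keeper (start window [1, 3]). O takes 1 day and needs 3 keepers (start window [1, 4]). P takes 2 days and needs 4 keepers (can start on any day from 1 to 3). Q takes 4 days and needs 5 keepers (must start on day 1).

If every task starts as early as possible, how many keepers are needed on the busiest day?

Early-start schedule: M@1, N@1, O@1, P@1, Q@1.
Load per day: day 1: 17, day 2: 14, day 3: 9, day 4: 5.
Peak is 17.

17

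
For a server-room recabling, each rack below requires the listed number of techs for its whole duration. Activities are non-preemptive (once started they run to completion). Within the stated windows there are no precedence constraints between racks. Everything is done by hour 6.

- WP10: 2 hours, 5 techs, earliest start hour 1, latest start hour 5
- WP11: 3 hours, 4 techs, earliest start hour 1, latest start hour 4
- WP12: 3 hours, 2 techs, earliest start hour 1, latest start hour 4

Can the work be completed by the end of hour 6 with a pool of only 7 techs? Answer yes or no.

yes

Schedule WP10@1, WP11@3, WP12@3: h1:5  h2:5  h3:6  h4:6  h5:6  h6:0 — peak 6 ≤ 7.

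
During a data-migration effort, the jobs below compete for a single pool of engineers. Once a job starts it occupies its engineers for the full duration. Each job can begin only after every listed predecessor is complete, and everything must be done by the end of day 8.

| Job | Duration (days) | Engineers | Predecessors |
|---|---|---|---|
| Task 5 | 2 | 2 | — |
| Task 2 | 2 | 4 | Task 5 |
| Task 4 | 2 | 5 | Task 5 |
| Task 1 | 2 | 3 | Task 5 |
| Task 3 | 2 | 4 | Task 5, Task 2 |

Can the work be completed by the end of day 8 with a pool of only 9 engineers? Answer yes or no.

yes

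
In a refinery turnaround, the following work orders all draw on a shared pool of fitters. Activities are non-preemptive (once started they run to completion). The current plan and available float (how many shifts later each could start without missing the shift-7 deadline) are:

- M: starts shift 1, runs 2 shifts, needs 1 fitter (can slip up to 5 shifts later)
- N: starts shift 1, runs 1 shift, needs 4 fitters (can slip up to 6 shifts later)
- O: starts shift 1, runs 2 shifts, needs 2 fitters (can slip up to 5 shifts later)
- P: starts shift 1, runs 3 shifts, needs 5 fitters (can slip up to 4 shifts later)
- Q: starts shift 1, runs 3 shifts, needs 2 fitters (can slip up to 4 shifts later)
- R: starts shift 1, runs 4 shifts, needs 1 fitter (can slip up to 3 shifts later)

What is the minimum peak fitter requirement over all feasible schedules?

Early-start (M@1, N@1, O@1, P@1, Q@1, R@1) gives peak 15: s1:15  s2:11  s3:8  s4:1  s5:0  s6:0  s7:0.
Shift O→2, P→5, Q→2.
Schedule M@1, N@1, O@2, P@5, Q@2, R@1: s1:6  s2:6  s3:5  s4:3  s5:5  s6:5  s7:5 — peak 6.

6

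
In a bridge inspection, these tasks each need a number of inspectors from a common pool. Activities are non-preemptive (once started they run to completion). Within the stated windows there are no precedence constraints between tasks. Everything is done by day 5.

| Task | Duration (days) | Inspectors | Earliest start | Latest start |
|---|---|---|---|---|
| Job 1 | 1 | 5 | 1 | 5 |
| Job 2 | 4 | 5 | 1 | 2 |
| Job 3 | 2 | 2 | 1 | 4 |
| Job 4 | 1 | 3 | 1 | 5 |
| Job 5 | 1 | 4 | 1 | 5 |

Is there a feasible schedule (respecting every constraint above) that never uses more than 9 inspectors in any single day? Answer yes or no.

Schedule Job 1@1, Job 2@2, Job 3@1, Job 4@3, Job 5@4: d1:7  d2:7  d3:8  d4:9  d5:5 — peak 9 ≤ 9.

yes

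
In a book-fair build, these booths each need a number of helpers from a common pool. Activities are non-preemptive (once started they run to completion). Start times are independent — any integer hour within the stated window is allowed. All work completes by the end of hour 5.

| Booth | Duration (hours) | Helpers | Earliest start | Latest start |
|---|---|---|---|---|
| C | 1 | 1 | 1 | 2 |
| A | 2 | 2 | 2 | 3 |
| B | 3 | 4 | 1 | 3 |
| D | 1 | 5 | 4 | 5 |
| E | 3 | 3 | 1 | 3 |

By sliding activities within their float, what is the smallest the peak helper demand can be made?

Schedule C@1, A@2, B@1, D@4, E@1: h1:8  h2:9  h3:9  h4:5  h5:0 — peak 9.

9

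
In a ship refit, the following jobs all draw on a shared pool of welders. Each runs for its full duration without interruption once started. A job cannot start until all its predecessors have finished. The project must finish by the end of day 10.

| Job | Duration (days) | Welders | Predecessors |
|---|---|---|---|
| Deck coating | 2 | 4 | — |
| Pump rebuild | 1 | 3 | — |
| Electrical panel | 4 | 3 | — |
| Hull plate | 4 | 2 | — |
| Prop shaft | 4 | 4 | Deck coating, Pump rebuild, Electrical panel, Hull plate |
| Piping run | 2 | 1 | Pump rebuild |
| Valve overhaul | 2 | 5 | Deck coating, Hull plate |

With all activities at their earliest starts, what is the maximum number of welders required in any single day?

Early-start schedule: Deck coating@1, Pump rebuild@1, Electrical panel@1, Hull plate@1, Prop shaft@5, Piping run@2, Valve overhaul@5.
Load per day: day 1: 12, day 2: 10, day 3: 6, day 4: 5, day 5: 9, day 6: 9, day 7: 4, day 8: 4, day 9: 0, day 10: 0.
Peak is 12.

12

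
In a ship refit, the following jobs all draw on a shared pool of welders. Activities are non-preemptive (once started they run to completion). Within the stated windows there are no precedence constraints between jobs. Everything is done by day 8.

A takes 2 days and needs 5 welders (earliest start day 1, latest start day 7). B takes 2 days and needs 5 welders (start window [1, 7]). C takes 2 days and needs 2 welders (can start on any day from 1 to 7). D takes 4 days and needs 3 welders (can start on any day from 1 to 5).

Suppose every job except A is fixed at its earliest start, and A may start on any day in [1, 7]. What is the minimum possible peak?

A@1: d1:15  d2:15  d3:3  d4:3  d5:0  d6:0  d7:0  d8:0 → peak 15
A@2: d1:10  d2:15  d3:8  d4:3  d5:0  d6:0  d7:0  d8:0 → peak 15
A@3: d1:10  d2:10  d3:8  d4:8  d5:0  d6:0  d7:0  d8:0 → peak 10
A@4: d1:10  d2:10  d3:3  d4:8  d5:5  d6:0  d7:0  d8:0 → peak 10
A@5: d1:10  d2:10  d3:3  d4:3  d5:5  d6:5  d7:0  d8:0 → peak 10
A@6: d1:10  d2:10  d3:3  d4:3  d5:0  d6:5  d7:5  d8:0 → peak 10
A@7: d1:10  d2:10  d3:3  d4:3  d5:0  d6:0  d7:5  d8:5 → peak 10
Best is A@3, peak 10.

10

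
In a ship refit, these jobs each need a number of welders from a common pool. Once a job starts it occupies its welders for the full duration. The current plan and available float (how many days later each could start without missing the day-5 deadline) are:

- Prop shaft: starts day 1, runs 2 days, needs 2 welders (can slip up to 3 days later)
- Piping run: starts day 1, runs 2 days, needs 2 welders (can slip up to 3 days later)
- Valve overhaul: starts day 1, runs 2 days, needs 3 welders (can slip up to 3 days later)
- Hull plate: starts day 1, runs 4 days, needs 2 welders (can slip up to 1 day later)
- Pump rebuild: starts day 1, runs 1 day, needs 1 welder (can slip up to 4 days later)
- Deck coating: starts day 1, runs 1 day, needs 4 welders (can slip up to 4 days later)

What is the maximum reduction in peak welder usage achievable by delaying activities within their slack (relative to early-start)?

Early-start peak: d1:14  d2:9  d3:2  d4:2  d5:0 ⇒ 14.
Leveled (Prop shaft@1, Piping run@1, Valve overhaul@3, Hull plate@1, Pump rebuild@3, Deck coating@5): d1:6  d2:6  d3:6  d4:5  d5:4 ⇒ 6.
Reduction 14 − 6 = 8.

8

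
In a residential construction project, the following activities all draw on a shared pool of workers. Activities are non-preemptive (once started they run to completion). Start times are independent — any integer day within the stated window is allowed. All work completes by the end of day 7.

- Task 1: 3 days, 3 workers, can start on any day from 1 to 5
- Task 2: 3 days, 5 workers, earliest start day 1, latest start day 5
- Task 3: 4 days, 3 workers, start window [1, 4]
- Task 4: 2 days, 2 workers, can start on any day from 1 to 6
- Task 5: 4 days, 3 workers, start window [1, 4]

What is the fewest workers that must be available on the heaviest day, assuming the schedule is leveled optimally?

8

Early-start (Task 1@1, Task 2@1, Task 3@1, Task 4@1, Task 5@1) gives peak 16: d1:16  d2:16  d3:14  d4:6  d5:0  d6:0  d7:0.
Shift Task 3→4, Task 4→4, Task 5→4.
Schedule Task 1@1, Task 2@1, Task 3@4, Task 4@4, Task 5@4: d1:8  d2:8  d3:8  d4:8  d5:8  d6:6  d7:6 — peak 8.
Total worker-days = 52 over 7 days ⇒ peak ≥ ⌈52/7⌉ = 8, so 8 is optimal.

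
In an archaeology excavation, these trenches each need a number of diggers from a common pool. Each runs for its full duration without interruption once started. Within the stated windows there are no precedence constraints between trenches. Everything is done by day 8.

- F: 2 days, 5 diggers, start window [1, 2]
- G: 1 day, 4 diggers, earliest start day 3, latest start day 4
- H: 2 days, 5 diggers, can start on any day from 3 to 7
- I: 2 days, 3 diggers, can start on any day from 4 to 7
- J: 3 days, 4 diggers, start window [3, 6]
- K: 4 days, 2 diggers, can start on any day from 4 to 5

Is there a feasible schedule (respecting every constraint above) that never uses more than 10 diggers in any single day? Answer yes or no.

Schedule F@1, G@3, H@3, I@4, J@5, K@5: d1:5  d2:5  d3:9  d4:8  d5:9  d6:6  d7:6  d8:2 — peak 9 ≤ 10.

yes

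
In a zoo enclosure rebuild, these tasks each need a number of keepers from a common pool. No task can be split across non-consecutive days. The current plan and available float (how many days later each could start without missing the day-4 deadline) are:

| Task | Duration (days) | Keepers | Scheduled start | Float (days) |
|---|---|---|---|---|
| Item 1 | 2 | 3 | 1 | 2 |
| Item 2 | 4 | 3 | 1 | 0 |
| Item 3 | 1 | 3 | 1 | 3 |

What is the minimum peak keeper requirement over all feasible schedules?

6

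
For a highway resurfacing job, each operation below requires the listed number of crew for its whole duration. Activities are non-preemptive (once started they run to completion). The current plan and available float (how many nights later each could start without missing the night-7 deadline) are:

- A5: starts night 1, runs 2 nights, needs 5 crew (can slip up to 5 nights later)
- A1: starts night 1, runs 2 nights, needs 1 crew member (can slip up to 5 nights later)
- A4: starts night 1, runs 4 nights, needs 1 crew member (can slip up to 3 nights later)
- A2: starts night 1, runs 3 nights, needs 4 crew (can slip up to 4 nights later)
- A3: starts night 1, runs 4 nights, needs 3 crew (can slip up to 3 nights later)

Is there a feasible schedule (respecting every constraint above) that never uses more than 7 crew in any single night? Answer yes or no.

Schedule A5@1, A1@1, A4@1, A2@5, A3@3: n1:7  n2:7  n3:4  n4:4  n5:7  n6:7  n7:4 — peak 7 ≤ 7.

yes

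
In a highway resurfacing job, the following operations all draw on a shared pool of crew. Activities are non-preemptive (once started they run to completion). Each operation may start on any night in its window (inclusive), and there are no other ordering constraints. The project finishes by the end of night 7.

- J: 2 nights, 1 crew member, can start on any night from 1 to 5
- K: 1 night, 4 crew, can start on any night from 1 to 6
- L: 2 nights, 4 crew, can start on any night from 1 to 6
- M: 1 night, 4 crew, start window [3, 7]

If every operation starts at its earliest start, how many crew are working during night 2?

At early start, night 2 has: J, L.
Demand: 1 + 4 = 5.

5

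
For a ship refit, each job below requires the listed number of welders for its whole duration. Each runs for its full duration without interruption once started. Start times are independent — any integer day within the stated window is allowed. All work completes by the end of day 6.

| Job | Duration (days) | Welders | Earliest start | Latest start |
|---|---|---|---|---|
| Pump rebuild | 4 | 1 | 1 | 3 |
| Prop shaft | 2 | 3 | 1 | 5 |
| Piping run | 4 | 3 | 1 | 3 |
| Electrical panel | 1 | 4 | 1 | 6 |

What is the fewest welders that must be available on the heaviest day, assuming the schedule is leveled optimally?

6

Early-start (Pump rebuild@1, Prop shaft@1, Piping run@1, Electrical panel@1) gives peak 11: d1:11  d2:7  d3:4  d4:4  d5:0  d6:0.
Shift Prop shaft→5, Piping run→2.
Schedule Pump rebuild@1, Prop shaft@5, Piping run@2, Electrical panel@1: d1:5  d2:4  d3:4  d4:4  d5:6  d6:3 — peak 6.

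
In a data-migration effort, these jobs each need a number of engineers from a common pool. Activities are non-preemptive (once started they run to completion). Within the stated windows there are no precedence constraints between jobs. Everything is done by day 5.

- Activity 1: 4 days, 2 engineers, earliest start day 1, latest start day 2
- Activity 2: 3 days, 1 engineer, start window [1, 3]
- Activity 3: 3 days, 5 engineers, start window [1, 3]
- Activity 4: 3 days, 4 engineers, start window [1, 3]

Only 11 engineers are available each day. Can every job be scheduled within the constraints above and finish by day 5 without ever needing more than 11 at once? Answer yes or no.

The minimum achievable peak is 12; 11 < 12, so no feasible schedule stays within the cap.

no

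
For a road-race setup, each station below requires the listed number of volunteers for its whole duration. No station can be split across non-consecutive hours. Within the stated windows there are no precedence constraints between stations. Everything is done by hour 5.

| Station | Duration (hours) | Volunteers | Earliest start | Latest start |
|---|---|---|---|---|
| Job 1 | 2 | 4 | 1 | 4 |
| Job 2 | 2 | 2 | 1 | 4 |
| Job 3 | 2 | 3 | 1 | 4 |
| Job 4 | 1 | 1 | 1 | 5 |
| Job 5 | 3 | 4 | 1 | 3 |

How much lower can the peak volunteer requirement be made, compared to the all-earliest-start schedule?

Early-start peak: h1:14  h2:13  h3:4  h4:0  h5:0 ⇒ 14.
Leveled (Job 1@1, Job 2@1, Job 3@3, Job 4@1, Job 5@3): h1:7  h2:6  h3:7  h4:7  h5:4 ⇒ 7.
Reduction 14 − 7 = 7.

7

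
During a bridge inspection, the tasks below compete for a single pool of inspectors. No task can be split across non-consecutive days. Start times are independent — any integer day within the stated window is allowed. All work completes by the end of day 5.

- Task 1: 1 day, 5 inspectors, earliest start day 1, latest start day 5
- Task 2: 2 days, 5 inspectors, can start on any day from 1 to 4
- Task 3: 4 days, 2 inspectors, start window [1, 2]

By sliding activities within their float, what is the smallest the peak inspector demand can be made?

7

Early-start (Task 1@1, Task 2@1, Task 3@1) gives peak 12: d1:12  d2:7  d3:2  d4:2  d5:0.
Shift Task 2→2.
Schedule Task 1@1, Task 2@2, Task 3@1: d1:7  d2:7  d3:7  d4:2  d5:0 — peak 7.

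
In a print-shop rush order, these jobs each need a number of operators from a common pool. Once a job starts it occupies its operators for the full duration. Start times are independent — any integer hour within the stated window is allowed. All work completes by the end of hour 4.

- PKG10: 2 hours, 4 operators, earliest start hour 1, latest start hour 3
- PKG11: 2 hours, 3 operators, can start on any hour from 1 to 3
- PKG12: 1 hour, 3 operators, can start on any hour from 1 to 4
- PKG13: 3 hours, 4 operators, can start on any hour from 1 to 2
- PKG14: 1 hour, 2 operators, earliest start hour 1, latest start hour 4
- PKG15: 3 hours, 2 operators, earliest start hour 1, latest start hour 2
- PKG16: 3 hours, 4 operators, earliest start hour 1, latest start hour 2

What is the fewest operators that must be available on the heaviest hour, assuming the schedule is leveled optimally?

Early-start (PKG10@1, PKG11@1, PKG12@1, PKG13@1, PKG14@1, PKG15@1, PKG16@1) gives peak 22: h1:22  h2:17  h3:10  h4:0.
Shift PKG11→3, PKG15→2, PKG16→2.
Schedule PKG10@1, PKG11@3, PKG12@1, PKG13@1, PKG14@1, PKG15@2, PKG16@2: h1:13  h2:14  h3:13  h4:9 — peak 14.

14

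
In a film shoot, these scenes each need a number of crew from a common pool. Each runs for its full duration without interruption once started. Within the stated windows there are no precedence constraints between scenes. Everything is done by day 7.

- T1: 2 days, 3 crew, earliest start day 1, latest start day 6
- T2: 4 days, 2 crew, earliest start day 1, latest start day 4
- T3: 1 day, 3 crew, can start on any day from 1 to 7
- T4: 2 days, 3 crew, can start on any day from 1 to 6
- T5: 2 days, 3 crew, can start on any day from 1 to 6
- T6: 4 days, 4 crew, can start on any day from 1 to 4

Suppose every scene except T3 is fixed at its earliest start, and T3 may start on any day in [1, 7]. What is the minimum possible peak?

T3@1: d1:18  d2:15  d3:6  d4:6  d5:0  d6:0  d7:0 → peak 18
T3@2: d1:15  d2:18  d3:6  d4:6  d5:0  d6:0  d7:0 → peak 18
T3@3: d1:15  d2:15  d3:9  d4:6  d5:0  d6:0  d7:0 → peak 15
T3@4: d1:15  d2:15  d3:6  d4:9  d5:0  d6:0  d7:0 → peak 15
T3@5: d1:15  d2:15  d3:6  d4:6  d5:3  d6:0  d7:0 → peak 15
T3@6: d1:15  d2:15  d3:6  d4:6  d5:0  d6:3  d7:0 → peak 15
T3@7: d1:15  d2:15  d3:6  d4:6  d5:0  d6:0  d7:3 → peak 15
Best is T3@3, peak 15.

15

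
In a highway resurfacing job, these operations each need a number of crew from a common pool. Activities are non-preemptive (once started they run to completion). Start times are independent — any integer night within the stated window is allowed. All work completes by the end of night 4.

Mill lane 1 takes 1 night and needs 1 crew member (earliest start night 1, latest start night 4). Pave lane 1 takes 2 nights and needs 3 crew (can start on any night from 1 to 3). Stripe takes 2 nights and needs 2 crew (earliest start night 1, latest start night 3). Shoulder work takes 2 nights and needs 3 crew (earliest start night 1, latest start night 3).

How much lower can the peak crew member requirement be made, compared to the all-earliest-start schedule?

Early-start peak: n1:9  n2:8  n3:0  n4:0 ⇒ 9.
Leveled (Mill lane 1@1, Pave lane 1@1, Stripe@2, Shoulder work@3): n1:4  n2:5  n3:5  n4:3 ⇒ 5.
Reduction 9 − 5 = 4.

4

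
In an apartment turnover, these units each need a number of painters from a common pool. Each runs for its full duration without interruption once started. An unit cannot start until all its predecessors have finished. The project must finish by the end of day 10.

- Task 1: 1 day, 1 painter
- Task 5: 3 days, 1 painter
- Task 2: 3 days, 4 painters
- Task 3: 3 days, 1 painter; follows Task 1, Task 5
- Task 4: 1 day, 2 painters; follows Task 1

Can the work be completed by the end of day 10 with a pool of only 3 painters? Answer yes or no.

no

The minimum achievable peak is 4; 3 < 4, so no feasible schedule stays within the cap.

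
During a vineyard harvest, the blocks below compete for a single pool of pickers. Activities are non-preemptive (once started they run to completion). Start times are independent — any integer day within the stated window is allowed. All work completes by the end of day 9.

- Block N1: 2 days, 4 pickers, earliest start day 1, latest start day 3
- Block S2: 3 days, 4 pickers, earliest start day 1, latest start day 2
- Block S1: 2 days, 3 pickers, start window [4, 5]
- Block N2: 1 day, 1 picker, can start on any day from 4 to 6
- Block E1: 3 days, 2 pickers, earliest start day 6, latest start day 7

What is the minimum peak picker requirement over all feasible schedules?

8

Schedule Block N1@1, Block S2@1, Block S1@4, Block N2@4, Block E1@6: d1:8  d2:8  d3:4  d4:4  d5:3  d6:2  d7:2  d8:2  d9:0 — peak 8.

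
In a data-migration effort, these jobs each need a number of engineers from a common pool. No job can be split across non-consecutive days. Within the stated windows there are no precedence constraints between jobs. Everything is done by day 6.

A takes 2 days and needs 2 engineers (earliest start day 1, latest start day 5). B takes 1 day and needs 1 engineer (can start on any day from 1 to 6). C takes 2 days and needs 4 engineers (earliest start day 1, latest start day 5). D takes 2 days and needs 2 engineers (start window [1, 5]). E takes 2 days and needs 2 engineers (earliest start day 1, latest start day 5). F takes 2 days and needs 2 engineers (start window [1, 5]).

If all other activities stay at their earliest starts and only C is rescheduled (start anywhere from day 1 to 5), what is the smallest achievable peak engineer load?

9

C@1: d1:13  d2:12  d3:0  d4:0  d5:0  d6:0 → peak 13
C@2: d1:9  d2:12  d3:4  d4:0  d5:0  d6:0 → peak 12
C@3: d1:9  d2:8  d3:4  d4:4  d5:0  d6:0 → peak 9
C@4: d1:9  d2:8  d3:0  d4:4  d5:4  d6:0 → peak 9
C@5: d1:9  d2:8  d3:0  d4:0  d5:4  d6:4 → peak 9
Best is C@3, peak 9.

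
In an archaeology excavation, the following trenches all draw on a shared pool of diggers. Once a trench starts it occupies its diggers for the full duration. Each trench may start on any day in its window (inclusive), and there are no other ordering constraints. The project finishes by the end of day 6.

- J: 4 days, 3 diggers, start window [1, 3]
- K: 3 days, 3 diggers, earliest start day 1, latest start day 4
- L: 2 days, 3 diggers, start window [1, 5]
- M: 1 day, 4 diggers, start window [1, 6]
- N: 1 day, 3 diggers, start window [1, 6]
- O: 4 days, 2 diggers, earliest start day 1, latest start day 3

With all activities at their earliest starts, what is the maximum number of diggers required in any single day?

18

Early-start schedule: J@1, K@1, L@1, M@1, N@1, O@1.
Load per day: day 1: 18, day 2: 11, day 3: 8, day 4: 5, day 5: 0, day 6: 0.
Peak is 18.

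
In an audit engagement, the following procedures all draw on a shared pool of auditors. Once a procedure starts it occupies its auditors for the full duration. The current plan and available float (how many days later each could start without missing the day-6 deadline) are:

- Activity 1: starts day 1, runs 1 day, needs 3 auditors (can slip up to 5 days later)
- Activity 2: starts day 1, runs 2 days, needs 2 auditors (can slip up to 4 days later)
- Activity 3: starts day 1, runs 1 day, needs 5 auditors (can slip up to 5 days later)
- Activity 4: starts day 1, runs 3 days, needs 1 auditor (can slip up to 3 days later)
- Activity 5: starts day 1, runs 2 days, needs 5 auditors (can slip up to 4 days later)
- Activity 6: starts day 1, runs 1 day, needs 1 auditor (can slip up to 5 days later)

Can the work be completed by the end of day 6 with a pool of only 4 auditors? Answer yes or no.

Total auditor-days = 26; over 6 days the average is 26/6 > 4, so some day must exceed 4.

no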